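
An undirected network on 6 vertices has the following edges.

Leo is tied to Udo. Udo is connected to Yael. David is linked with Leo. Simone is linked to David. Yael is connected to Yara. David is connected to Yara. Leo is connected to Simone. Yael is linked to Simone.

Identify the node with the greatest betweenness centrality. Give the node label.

Unnormalized betweenness of each node: David:3/2, Leo:3/2, Simone:1, Udo:1/2, Yael:2, Yara:1/2.
Yael has the largest value, 2, making it the main broker — the node through which the most shortest paths run.

Yael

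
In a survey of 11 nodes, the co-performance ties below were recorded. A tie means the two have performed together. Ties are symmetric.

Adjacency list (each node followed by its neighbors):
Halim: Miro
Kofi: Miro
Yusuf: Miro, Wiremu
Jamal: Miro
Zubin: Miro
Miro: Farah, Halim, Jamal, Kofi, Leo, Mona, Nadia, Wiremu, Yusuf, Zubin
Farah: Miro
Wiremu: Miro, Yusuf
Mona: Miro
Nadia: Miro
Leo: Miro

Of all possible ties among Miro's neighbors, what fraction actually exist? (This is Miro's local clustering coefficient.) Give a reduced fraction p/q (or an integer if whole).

Miro's neighbors: Farah, Halim, Jamal, Kofi, Leo, Mona, Nadia, Wiremu, Yusuf, and Zubin (k = 10).
Possible neighbor pairs: C(10,2) = 45. Edges among them: Wiremu–Yusuf → e = 1.
Clustering(Miro) = 1/45.

1/45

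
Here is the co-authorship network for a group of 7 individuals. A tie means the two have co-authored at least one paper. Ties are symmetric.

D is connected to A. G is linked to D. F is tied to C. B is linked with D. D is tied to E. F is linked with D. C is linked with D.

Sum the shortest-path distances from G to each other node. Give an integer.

11

Distances from G: A:2, B:2, C:2, D:1, E:2, F:2.
Sum = 2 + 2 + 2 + 1 + 2 + 2 = 11.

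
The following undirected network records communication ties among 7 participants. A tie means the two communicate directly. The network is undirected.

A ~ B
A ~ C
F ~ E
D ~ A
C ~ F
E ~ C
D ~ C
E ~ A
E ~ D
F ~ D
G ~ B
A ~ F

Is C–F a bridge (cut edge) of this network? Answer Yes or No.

Even without that edge, C still reaches F via C – E – F, so the network stays connected. Not a bridge.

No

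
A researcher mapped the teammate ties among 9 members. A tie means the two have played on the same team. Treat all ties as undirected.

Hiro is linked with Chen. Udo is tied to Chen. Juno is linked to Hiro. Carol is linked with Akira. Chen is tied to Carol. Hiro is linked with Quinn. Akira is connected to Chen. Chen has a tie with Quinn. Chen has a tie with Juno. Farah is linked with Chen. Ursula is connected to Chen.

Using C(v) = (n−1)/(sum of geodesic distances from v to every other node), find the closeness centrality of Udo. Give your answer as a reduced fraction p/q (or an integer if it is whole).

Distances from Udo: Akira:2, Carol:2, Chen:1, Farah:2, Hiro:2, Juno:2, Quinn:2, Ursula:2. Sum = 15.
n = 9, so closeness = 8/15.

8/15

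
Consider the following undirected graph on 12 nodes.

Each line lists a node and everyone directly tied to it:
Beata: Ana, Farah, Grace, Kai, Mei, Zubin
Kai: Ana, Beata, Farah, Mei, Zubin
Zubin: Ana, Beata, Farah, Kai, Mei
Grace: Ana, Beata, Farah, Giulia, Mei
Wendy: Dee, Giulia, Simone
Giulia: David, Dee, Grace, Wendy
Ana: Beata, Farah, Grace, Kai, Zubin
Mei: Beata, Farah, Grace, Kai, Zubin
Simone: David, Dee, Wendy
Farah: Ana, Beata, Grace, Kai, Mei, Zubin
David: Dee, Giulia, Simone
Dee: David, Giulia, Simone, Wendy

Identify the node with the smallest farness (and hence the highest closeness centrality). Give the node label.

Grace

Farness (sum of distances to all others) for each node — Ana:22, Beata:21, David:27, Dee:26, Farah:21, Giulia:20, Grace:18, Kai:27, Mei:22, Simone:34, Wendy:27, Zubin:27.
The smallest farness is 18, for Grace, so Grace has the highest closeness.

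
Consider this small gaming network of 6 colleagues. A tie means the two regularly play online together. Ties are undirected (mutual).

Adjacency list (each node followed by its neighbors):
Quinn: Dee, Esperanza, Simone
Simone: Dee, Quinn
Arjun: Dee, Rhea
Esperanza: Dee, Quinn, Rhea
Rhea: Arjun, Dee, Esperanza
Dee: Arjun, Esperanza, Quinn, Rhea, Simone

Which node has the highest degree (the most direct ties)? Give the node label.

Degrees — Arjun:2, Dee:5, Esperanza:3, Quinn:3, Rhea:3, Simone:2.
The maximum is 5, attained only by Dee.

Dee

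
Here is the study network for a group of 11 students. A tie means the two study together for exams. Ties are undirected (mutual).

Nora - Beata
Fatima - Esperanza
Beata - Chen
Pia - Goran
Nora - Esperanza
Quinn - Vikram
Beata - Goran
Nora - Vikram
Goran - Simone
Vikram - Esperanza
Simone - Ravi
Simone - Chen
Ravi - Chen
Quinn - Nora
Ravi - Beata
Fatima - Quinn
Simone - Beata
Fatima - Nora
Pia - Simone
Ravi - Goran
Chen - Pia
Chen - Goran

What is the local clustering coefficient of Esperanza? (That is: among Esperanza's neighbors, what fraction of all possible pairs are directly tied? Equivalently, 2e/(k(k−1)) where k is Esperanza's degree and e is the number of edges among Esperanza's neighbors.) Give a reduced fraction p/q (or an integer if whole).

Esperanza's neighbors: Fatima, Nora, and Vikram (k = 3).
Possible neighbor pairs: C(3,2) = 3. Edges among them: Fatima–Nora, Nora–Vikram → e = 2.
Clustering(Esperanza) = 2/3.

2/3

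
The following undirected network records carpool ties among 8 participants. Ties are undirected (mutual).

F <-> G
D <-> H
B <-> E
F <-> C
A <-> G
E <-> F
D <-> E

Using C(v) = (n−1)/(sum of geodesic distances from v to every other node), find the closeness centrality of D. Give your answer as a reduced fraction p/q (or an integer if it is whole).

Distances from D: A:4, B:2, C:3, E:1, F:2, G:3, H:1. Sum = 16.
n = 8, so closeness = 7/16.

7/16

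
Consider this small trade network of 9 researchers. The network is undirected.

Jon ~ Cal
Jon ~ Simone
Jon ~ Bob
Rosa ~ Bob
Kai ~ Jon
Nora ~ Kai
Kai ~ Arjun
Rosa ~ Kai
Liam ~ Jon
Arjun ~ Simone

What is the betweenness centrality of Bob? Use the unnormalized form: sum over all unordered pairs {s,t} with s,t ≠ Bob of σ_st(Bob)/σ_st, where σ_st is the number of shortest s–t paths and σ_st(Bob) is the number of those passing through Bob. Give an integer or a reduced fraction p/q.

Pairs whose geodesics pass through Bob — Rosa–Simone: 1/3; Rosa–Jon: 1/2; Rosa–Cal: 1/2; Rosa–Liam: 1/2.
All other pairs contribute 0.
Summing the contributions gives betweenness(Bob) = 11/6.

11/6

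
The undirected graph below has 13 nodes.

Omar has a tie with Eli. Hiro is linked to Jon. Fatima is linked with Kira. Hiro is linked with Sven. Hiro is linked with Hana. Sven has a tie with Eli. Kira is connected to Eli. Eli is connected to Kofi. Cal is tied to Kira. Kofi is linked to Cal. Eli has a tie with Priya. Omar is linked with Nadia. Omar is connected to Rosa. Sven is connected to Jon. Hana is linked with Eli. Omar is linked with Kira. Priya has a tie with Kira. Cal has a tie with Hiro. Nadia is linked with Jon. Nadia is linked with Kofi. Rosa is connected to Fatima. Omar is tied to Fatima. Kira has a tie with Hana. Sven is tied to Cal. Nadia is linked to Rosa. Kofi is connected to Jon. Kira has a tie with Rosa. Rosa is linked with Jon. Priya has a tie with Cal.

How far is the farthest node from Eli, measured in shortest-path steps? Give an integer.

2

Distances from Eli: Cal:2, Fatima:2, Hana:1, Hiro:2, Jon:2, Kira:1, Kofi:1, Nadia:2, Omar:1, Priya:1, Rosa:2, Sven:1.
The largest is 2 (to Cal, Fatima, Rosa, Jon, Hiro, and Nadia), so the eccentricity of Eli is 2.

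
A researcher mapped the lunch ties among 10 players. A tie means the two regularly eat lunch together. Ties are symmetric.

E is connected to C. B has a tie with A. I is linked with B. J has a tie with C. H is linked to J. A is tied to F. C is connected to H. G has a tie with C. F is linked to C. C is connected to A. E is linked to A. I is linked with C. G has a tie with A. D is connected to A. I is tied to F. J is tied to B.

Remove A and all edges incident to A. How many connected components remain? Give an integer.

2

Without A, the remaining ties split the others into: {B, C, E, F, G, H, I, J}; {D}.
That's 2 separate components.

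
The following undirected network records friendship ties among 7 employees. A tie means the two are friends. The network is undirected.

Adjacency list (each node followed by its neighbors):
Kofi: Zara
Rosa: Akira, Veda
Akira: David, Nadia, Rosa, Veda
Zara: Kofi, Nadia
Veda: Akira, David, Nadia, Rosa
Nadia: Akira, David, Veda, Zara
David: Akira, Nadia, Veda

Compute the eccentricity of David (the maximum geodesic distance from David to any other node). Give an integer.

3

Distances from David: Akira:1, Kofi:3, Nadia:1, Rosa:2, Veda:1, Zara:2.
The largest is 3 (to Kofi), so the eccentricity of David is 3.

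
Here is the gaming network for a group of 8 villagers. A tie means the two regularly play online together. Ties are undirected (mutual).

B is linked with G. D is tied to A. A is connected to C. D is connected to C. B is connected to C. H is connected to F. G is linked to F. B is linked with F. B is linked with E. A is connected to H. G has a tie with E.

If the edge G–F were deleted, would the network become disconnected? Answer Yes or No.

No

Even without that edge, G still reaches F via G – B – F, so the network stays connected. Not a bridge.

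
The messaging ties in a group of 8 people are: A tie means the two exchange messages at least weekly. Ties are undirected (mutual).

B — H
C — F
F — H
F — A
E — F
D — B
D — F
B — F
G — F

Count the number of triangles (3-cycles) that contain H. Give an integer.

1

H's neighbors: B and F.
Neighbor pairs that are themselves tied: H–B–F. Each forms one triangle with H, for 1 in total.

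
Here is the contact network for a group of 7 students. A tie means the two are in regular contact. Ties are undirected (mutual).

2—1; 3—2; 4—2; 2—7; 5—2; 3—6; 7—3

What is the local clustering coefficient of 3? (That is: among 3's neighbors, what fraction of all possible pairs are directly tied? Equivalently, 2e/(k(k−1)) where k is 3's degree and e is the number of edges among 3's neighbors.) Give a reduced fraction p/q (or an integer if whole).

3's neighbors: 2, 6, and 7 (k = 3).
Possible neighbor pairs: C(3,2) = 3. Edges among them: 2–7 → e = 1.
Clustering(3) = 1/3.

1/3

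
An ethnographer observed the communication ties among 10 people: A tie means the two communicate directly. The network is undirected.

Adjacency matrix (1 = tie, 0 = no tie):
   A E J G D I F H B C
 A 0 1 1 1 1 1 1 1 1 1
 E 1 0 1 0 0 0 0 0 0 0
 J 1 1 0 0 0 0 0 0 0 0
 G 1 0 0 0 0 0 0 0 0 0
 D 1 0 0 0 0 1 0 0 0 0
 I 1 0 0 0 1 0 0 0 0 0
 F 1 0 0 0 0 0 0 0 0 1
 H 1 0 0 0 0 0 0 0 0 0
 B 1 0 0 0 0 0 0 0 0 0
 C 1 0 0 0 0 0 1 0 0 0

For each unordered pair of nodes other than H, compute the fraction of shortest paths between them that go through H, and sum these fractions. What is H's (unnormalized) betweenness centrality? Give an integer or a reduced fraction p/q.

No shortest path between any pair of other nodes passes through H.
Summing the contributions gives betweenness(H) = 0.

0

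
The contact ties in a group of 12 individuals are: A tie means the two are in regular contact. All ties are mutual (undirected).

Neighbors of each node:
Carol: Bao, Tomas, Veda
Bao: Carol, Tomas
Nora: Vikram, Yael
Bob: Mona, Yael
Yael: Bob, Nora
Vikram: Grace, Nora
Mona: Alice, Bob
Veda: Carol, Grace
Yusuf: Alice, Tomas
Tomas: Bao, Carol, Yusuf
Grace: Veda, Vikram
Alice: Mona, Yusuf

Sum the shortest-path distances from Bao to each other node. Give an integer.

Distances from Bao: Alice:3, Bob:5, Carol:1, Grace:3, Mona:4, Nora:5, Tomas:1, Veda:2, Vikram:4, Yael:6, Yusuf:2.
Sum = 3 + 5 + 1 + 3 + 4 + 5 + 1 + 2 + 4 + 6 + 2 = 36.

36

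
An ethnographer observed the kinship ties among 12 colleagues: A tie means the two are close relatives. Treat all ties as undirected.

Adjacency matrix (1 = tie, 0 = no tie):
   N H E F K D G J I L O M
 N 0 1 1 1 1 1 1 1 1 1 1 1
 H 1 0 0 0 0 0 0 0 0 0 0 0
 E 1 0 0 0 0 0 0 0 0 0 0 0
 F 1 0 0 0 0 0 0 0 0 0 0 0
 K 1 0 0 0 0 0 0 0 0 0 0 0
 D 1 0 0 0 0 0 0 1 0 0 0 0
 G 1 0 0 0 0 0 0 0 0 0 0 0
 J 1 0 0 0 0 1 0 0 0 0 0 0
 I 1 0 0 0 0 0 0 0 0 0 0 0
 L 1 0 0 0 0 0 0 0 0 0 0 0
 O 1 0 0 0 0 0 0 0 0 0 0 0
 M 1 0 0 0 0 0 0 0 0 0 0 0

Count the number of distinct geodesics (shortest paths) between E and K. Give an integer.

1

The shortest distance is 2, and the only length-2 path is E–N–K. So there is exactly 1 shortest path.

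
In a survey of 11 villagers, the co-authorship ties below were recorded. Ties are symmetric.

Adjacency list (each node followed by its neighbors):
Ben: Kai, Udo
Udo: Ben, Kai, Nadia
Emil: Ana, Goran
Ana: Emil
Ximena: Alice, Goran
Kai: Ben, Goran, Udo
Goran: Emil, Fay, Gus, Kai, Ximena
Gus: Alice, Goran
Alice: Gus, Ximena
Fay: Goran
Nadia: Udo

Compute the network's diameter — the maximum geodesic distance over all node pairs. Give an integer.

Eccentricity of each node (its greatest distance to any other): Alice:5, Ana:5, Ben:4, Emil:4, Fay:4, Goran:3, Gus:4, Kai:3, Nadia:5, Udo:4, Ximena:4.
The maximum eccentricity is 5, realized for instance by the pair Ana–Nadia via Ana – Emil – Goran – Kai – Udo – Nadia. So the diameter is 5.

5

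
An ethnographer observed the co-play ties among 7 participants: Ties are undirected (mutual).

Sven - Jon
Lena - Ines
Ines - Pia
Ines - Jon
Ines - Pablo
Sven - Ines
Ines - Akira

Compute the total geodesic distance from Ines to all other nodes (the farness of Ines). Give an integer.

Distances from Ines: Akira:1, Jon:1, Lena:1, Pablo:1, Pia:1, Sven:1.
Sum = 1 + 1 + 1 + 1 + 1 + 1 = 6.

6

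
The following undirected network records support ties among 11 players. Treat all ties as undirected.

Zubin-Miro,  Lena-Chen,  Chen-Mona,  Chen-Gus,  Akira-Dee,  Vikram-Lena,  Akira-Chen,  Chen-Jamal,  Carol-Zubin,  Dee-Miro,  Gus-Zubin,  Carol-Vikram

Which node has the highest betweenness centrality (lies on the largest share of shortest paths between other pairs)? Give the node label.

Unnormalized betweenness of each node: Akira:41/6, Carol:23/6, Chen:155/6, Dee:11/3, Gus:23/3, Jamal:0, Lena:41/6, Miro:23/6, Mona:0, Vikram:11/3, Zubin:65/6.
Chen has the largest value, 155/6, making it the main broker — the node through which the most shortest paths run.

Chen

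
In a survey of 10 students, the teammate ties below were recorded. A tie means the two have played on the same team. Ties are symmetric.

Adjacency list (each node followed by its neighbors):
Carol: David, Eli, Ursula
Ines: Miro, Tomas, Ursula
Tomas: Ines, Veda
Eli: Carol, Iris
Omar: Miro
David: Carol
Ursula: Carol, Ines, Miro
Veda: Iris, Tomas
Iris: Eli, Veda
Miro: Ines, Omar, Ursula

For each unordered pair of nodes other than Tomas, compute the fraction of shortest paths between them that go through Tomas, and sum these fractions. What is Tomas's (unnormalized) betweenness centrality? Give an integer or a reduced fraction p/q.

Pairs whose geodesics pass through Tomas — Ursula–Veda: 1; Veda–Miro: 1; Veda–Omar: 1; Veda–Ines: 1; Miro–Iris: 1/2; Omar–Iris: 1/2; Iris–Ines: 1.
All other pairs contribute 0.
Summing the contributions gives betweenness(Tomas) = 6.

6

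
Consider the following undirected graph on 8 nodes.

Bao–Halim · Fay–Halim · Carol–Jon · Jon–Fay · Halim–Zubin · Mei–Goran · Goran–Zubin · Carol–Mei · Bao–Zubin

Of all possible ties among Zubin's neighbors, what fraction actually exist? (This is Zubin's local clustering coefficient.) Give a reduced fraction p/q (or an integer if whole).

1/3

Zubin's neighbors: Bao, Goran, and Halim (k = 3).
Possible neighbor pairs: C(3,2) = 3. Edges among them: Bao–Halim → e = 1.
Clustering(Zubin) = 1/3.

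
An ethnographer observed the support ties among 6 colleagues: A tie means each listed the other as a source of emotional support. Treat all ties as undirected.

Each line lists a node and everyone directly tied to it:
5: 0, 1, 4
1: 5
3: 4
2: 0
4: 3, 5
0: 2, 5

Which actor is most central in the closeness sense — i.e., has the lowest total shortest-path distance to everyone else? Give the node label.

5

Farness (sum of distances to all others) for each node — 0:9, 1:11, 2:13, 3:13, 4:9, 5:7.
The smallest farness is 7, for 5, so 5 has the highest closeness.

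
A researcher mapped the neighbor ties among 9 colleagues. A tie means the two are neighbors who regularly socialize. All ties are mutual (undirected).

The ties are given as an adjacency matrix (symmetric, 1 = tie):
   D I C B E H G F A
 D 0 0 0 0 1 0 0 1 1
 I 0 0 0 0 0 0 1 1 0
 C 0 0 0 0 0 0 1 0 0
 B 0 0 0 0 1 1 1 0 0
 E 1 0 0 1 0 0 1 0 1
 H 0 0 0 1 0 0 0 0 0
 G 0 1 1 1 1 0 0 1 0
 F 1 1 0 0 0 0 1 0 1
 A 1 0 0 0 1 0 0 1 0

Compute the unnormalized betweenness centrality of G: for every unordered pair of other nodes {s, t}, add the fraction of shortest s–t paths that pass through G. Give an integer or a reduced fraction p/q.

37/3

Pairs whose geodesics pass through G — D–C: 2/2; I–C: 1; I–B: 1; I–E: 1; I–H: 1; C–B: 1; C–E: 1; C–H: 1; C–F: 1; C–A: 2/2; B–F: 1; E–F: 1/3; H–F: 1.
All other pairs contribute 0.
Summing the contributions gives betweenness(G) = 37/3.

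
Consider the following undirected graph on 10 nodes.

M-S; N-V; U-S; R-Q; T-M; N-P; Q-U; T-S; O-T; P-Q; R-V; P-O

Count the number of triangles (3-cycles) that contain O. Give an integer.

0

O's neighbors are P and T, but none of them are tied to each other, so no triangle contains O.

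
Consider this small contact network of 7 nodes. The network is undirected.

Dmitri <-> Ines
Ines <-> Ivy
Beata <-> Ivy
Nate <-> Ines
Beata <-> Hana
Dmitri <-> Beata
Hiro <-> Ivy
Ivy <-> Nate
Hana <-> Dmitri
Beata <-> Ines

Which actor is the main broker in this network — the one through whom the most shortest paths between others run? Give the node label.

Unnormalized betweenness of each node: Beata:25/6, Dmitri:5/6, Hana:0, Hiro:0, Ines:19/6, Ivy:35/6, Nate:0.
Ivy has the largest value, 35/6, making it the main broker — the node through which the most shortest paths run.

Ivy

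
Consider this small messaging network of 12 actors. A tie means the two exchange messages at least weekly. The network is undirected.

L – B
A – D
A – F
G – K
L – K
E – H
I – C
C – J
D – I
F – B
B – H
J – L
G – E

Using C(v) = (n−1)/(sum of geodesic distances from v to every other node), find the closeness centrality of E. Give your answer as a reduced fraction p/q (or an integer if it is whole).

11/36

Distances from E: A:4, B:2, C:5, D:5, F:3, G:1, H:1, I:6, J:4, K:2, L:3. Sum = 36.
n = 12, so closeness = 11/36.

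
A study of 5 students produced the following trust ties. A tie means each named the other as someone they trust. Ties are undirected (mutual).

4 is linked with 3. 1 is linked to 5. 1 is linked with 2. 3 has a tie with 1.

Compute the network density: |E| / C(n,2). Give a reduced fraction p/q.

There are 4 edges and 5 nodes, so the maximum possible is C(5,2) = 10.
Density = 4/10 = 2/5.

2/5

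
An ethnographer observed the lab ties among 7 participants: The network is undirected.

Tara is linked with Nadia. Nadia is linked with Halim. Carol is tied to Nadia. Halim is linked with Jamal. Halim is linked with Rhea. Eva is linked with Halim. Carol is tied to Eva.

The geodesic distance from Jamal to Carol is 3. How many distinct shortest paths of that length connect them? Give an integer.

The shortest distance is 3. The length-3 paths are: Jamal–Halim–Eva–Carol; Jamal–Halim–Nadia–Carol.
That gives 2 distinct shortest paths.

2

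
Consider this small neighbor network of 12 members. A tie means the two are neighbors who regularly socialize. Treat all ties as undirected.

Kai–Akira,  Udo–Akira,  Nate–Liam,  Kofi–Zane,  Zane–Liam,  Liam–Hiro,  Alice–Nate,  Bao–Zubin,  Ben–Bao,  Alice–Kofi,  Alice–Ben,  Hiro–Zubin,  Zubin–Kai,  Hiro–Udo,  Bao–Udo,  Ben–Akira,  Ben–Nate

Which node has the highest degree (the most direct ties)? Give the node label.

Degrees — Akira:3, Alice:3, Bao:3, Ben:4, Hiro:3, Kai:2, Kofi:2, Liam:3, Nate:3, Udo:3, Zane:2, Zubin:3.
The maximum is 4, attained only by Ben.

Ben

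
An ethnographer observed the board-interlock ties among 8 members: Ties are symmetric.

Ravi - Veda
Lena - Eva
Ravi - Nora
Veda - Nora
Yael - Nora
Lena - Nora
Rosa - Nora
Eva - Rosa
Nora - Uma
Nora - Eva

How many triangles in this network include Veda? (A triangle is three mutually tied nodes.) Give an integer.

Veda's neighbors: Nora and Ravi.
Neighbor pairs that are themselves tied: Veda–Nora–Ravi. Each forms one triangle with Veda, for 1 in total.

1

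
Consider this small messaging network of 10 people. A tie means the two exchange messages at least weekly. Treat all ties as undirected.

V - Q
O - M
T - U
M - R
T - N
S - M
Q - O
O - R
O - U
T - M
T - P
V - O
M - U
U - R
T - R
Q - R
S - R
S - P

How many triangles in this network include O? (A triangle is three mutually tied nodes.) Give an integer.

5

O's neighbors: M, Q, R, U, and V.
Neighbor pairs that are themselves tied: O–M–R; O–M–U; O–Q–R; O–Q–V; O–R–U. Each forms one triangle with O, for 5 in total.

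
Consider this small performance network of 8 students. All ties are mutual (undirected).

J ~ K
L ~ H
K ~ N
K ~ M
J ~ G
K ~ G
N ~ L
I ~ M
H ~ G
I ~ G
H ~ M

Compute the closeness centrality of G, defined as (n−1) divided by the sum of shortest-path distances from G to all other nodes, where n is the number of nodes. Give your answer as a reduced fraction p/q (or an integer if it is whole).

7/10

Distances from G: H:1, I:1, J:1, K:1, L:2, M:2, N:2. Sum = 10.
n = 8, so closeness = 7/10.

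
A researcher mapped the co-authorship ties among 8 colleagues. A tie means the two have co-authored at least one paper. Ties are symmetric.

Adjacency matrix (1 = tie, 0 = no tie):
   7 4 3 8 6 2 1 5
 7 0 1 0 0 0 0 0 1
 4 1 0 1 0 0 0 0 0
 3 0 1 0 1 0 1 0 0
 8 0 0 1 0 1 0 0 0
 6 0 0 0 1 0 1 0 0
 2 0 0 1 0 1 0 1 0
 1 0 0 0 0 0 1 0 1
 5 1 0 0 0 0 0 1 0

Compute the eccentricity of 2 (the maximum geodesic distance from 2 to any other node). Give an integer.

3

Distances from 2: 1:1, 3:1, 4:2, 5:2, 6:1, 7:3, 8:2.
The largest is 3 (to 7), so the eccentricity of 2 is 3.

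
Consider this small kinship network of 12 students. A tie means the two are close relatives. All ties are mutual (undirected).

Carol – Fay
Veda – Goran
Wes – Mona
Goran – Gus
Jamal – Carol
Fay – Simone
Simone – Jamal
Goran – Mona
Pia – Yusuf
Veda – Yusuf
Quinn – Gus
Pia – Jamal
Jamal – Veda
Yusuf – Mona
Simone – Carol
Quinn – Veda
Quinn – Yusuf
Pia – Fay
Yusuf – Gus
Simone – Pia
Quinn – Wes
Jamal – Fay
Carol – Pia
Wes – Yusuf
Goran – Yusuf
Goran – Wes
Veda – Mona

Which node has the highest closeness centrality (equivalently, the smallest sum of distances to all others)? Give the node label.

Yusuf

Farness (sum of distances to all others) for each node — Carol:23, Fay:23, Goran:20, Gus:23, Jamal:19, Mona:21, Pia:17, Quinn:21, Simone:23, Veda:17, Wes:22, Yusuf:15.
The smallest farness is 15, for Yusuf, so Yusuf has the highest closeness.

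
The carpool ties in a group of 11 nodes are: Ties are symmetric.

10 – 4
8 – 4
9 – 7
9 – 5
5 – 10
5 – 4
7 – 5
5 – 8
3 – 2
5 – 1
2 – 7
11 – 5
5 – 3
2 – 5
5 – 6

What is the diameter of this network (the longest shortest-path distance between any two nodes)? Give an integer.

2

Eccentricity of each node (its greatest distance to any other): 1:2, 2:2, 3:2, 4:2, 5:1, 6:2, 7:2, 8:2, 9:2, 10:2, 11:2.
The maximum eccentricity is 2, realized for instance by the pair 6–11 via 6 – 5 – 11. So the diameter is 2.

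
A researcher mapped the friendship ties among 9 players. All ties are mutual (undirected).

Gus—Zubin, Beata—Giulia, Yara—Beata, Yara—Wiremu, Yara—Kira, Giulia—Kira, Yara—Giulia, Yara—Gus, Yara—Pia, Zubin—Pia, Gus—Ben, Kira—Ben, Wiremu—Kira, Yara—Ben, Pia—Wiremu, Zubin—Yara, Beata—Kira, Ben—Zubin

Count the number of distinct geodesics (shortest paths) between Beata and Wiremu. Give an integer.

2

The shortest distance is 2. The length-2 paths are: Beata–Yara–Wiremu; Beata–Kira–Wiremu.
That gives 2 distinct shortest paths.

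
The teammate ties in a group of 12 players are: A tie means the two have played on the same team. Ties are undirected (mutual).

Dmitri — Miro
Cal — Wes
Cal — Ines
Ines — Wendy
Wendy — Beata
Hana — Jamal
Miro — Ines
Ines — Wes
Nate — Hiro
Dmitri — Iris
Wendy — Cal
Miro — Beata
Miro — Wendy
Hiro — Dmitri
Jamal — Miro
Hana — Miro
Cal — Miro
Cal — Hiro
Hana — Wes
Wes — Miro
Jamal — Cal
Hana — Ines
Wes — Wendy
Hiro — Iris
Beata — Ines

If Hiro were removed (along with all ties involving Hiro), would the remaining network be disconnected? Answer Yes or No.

Yes

Removing Hiro leaves {Beata, Cal, Dmitri, Hana, Ines, Iris, Jamal, Miro, Wendy, and Wes} with no path to {Nate}, so the network splits into 2 components. Hiro is a cut vertex.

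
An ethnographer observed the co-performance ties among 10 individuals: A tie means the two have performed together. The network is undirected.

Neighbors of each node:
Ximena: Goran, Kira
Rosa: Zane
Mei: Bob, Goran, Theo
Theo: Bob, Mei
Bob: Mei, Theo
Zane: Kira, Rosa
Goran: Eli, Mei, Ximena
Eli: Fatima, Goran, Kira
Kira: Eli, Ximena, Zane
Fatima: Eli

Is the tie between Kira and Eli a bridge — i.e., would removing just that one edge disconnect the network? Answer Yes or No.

No

Even without that edge, Kira still reaches Eli via Kira – Ximena – Goran – Eli, so the network stays connected. Not a bridge.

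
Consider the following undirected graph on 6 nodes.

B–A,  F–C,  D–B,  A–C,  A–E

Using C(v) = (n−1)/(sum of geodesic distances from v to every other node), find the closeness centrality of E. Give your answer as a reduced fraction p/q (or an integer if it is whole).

Distances from E: A:1, B:2, C:2, D:3, F:3. Sum = 11.
n = 6, so closeness = 5/11.

5/11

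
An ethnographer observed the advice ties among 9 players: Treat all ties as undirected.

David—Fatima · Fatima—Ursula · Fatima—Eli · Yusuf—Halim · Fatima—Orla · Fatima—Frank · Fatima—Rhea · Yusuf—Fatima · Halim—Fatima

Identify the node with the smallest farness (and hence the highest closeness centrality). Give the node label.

Farness (sum of distances to all others) for each node — David:15, Eli:15, Fatima:8, Frank:15, Halim:14, Orla:15, Rhea:15, Ursula:15, Yusuf:14.
The smallest farness is 8, for Fatima, so Fatima has the highest closeness.

Fatima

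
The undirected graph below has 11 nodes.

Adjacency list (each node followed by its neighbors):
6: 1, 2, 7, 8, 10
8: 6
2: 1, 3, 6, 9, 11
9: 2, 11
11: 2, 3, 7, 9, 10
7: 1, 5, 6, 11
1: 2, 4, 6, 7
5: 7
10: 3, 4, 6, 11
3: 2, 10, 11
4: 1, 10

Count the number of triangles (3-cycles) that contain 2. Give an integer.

3

2's neighbors: 1, 3, 6, 9, and 11.
Neighbor pairs that are themselves tied: 2–1–6; 2–3–11; 2–9–11. Each forms one triangle with 2, for 3 in total.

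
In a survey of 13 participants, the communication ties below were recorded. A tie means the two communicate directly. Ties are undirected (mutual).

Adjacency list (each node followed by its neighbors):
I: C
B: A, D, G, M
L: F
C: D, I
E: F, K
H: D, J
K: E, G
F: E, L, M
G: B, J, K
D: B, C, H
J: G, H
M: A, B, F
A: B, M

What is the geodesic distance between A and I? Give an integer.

One shortest route is A – B – D – C – I, which uses 4 edges, and at distance 3 from A we only reach {C, E, H, J, K, L}, which does not include I. So d(A,I) = 4.

4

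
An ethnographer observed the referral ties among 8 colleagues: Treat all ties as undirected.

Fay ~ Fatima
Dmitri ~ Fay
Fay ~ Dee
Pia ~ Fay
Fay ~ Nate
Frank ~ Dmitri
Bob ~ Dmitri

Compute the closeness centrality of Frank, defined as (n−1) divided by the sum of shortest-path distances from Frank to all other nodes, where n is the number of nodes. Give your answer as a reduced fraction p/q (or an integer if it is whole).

7/17

Distances from Frank: Bob:2, Dee:3, Dmitri:1, Fatima:3, Fay:2, Nate:3, Pia:3. Sum = 17.
n = 8, so closeness = 7/17.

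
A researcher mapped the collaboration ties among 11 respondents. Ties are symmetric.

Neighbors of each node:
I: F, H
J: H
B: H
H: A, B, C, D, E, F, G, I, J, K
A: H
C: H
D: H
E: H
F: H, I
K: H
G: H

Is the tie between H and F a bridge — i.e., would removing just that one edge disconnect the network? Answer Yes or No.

Even without that edge, H still reaches F via H – I – F, so the network stays connected. Not a bridge.

No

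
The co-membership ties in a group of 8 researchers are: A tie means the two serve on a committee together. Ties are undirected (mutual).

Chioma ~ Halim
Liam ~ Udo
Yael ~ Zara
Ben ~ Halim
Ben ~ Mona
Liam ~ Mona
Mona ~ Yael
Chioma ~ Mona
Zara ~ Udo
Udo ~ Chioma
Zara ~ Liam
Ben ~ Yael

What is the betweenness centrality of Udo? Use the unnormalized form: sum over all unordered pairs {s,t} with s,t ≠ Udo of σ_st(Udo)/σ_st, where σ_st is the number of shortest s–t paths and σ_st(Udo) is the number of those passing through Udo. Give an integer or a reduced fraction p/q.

7/3

Pairs whose geodesics pass through Udo — Zara–Halim: 1/2; Zara–Chioma: 1; Halim–Liam: 1/3; Chioma–Liam: 1/2.
All other pairs contribute 0.
Summing the contributions gives betweenness(Udo) = 7/3.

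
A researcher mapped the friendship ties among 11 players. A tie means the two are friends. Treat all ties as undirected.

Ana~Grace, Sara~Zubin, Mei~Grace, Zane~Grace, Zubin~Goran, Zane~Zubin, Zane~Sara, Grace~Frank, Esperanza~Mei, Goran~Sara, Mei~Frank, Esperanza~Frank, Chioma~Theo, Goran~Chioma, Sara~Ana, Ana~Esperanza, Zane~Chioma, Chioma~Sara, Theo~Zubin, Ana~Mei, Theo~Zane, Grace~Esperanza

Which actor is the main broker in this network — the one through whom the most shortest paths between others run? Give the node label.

Unnormalized betweenness of each node: Ana:8, Chioma:11/6, Esperanza:3/4, Frank:0, Goran:1/4, Grace:49/4, Mei:3/4, Sara:10, Theo:1/4, Zane:157/12, Zubin:11/6.
Zane has the largest value, 157/12, making it the main broker — the node through which the most shortest paths run.

Zane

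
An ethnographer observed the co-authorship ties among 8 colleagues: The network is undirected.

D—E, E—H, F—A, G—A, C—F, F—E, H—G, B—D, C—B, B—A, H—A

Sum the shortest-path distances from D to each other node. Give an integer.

Distances from D: A:2, B:1, C:2, E:1, F:2, G:3, H:2.
Sum = 2 + 1 + 2 + 1 + 2 + 3 + 2 = 13.

13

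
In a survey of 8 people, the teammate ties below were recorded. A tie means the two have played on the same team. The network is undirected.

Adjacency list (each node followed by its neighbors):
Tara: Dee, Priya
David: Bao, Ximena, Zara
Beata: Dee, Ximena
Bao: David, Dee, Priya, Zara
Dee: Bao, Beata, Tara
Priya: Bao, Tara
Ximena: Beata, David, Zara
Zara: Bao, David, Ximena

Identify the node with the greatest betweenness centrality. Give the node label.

Unnormalized betweenness of each node: Bao:8, Beata:2, David:1, Dee:11/2, Priya:3/2, Tara:1, Ximena:2, Zara:1.
Bao has the largest value, 8, making it the main broker — the node through which the most shortest paths run.

Bao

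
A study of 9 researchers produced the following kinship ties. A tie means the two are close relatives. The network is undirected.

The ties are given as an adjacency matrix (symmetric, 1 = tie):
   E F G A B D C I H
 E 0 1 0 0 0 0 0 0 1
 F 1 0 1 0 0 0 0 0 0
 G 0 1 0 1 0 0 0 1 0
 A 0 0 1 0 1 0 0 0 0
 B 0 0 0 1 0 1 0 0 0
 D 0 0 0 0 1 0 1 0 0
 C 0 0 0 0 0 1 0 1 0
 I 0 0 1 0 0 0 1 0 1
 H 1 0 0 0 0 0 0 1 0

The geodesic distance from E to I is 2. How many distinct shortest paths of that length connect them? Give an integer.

1

The shortest distance is 2, and the only length-2 path is E–H–I. So there is exactly 1 shortest path.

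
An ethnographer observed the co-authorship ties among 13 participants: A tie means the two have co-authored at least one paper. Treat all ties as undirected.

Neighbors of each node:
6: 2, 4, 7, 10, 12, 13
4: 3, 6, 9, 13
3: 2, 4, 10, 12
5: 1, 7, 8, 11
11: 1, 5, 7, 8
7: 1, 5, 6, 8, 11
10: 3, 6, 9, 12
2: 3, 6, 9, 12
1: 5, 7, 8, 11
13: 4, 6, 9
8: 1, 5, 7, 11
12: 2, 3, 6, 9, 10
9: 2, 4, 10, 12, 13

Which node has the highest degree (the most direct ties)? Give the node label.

6

Degrees — 1:4, 2:4, 3:4, 4:4, 5:4, 6:6, 7:5, 8:4, 9:5, 10:4, 11:4, 12:5, 13:3.
The maximum is 6, attained only by 6.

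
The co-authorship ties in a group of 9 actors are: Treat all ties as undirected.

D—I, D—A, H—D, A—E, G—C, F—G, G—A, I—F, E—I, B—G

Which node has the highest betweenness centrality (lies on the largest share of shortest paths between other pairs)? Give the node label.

Unnormalized betweenness of each node: A:10, B:0, C:0, D:15/2, E:1/2, F:3, G:14, H:0, I:4.
G has the largest value, 14, making it the main broker — the node through which the most shortest paths run.

G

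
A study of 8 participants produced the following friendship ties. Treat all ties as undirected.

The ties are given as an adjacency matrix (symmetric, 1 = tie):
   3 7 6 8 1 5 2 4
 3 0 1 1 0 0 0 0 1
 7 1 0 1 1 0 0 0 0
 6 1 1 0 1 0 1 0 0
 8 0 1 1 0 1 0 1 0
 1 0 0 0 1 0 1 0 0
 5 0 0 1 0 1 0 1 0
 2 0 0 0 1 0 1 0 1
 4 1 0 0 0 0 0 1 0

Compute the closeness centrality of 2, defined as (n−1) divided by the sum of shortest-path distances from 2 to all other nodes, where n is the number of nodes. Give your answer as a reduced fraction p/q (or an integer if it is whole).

Distances from 2: 1:2, 3:2, 4:1, 5:1, 6:2, 7:2, 8:1. Sum = 11.
n = 8, so closeness = 7/11.

7/11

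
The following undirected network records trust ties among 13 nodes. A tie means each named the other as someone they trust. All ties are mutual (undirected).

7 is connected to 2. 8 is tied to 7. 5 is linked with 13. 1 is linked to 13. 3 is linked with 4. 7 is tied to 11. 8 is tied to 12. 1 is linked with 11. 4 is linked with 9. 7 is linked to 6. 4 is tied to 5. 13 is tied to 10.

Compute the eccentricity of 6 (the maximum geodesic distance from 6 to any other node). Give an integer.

7

Distances from 6: 1:3, 2:2, 3:7, 4:6, 5:5, 7:1, 8:2, 9:7, 10:5, 11:2, 12:3, 13:4.
The largest is 7 (to 9 and 3), so the eccentricity of 6 is 7.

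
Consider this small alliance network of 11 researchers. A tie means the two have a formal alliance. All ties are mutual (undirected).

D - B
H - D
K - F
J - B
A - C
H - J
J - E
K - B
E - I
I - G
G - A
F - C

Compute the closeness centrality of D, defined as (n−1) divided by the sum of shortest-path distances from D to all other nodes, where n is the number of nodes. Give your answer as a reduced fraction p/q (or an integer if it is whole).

1/3

Distances from D: A:5, B:1, C:4, E:3, F:3, G:5, H:1, I:4, J:2, K:2. Sum = 30.
n = 11, so closeness = 10/30 = 1/3.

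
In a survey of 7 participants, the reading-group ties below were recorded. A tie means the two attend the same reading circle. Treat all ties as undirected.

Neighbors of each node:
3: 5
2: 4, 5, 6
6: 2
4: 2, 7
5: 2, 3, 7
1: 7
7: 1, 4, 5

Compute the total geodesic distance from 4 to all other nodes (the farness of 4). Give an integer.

11

Distances from 4: 1:2, 2:1, 3:3, 5:2, 6:2, 7:1.
Sum = 2 + 1 + 3 + 2 + 2 + 1 = 11.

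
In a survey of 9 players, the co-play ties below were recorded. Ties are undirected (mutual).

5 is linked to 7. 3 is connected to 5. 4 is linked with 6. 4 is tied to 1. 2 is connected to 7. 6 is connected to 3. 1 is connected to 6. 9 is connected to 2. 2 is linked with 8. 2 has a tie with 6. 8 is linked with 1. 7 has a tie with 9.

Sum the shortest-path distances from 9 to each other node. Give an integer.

Distances from 9: 1:3, 2:1, 3:3, 4:3, 5:2, 6:2, 7:1, 8:2.
Sum = 3 + 1 + 3 + 3 + 2 + 2 + 1 + 2 = 17.

17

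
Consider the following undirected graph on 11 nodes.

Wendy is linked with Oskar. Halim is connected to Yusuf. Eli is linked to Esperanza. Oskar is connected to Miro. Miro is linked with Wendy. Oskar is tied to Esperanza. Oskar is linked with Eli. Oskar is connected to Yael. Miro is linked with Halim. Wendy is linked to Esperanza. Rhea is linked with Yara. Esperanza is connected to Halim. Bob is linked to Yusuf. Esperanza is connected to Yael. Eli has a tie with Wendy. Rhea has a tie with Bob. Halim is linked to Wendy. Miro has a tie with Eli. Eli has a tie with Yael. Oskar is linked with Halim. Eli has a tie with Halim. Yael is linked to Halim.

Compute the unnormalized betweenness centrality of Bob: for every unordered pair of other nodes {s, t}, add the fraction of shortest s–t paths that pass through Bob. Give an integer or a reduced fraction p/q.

Pairs whose geodesics pass through Bob — Yusuf–Rhea: 1; Yusuf–Yara: 1; Rhea–Esperanza: 1; Rhea–Yael: 1; Rhea–Halim: 1; Rhea–Wendy: 1; Rhea–Miro: 1; Rhea–Oskar: 1; Rhea–Eli: 1; Yara–Esperanza: 1; Yara–Yael: 1; Yara–Halim: 1; Yara–Wendy: 1; Yara–Miro: 1 … (+2 more pairs).
All other pairs contribute 0.
Summing the contributions gives betweenness(Bob) = 16.

16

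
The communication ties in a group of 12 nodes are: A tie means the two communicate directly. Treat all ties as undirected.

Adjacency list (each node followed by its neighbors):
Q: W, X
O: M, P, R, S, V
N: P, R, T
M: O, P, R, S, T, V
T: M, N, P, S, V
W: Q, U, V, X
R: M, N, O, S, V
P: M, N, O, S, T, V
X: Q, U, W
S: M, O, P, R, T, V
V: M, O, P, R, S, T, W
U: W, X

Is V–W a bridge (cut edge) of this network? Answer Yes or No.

Yes

Without the V–W edge there is no alternate route between V and W, so the network disconnects. It is a bridge.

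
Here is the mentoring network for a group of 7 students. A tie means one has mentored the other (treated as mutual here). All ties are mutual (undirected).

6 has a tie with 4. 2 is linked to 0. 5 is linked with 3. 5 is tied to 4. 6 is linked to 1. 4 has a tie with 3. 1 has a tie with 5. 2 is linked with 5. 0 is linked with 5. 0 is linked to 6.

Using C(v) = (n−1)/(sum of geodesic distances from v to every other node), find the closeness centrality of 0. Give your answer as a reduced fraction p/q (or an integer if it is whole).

2/3

Distances from 0: 1:2, 2:1, 3:2, 4:2, 5:1, 6:1. Sum = 9.
n = 7, so closeness = 6/9 = 2/3.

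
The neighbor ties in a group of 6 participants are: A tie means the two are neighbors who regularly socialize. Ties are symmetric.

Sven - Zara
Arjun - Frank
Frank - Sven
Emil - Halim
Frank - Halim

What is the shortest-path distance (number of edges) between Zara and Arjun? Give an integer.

3

One shortest route is Zara – Sven – Frank – Arjun, which uses 3 edges, and at distance 2 from Zara we only reach {Frank}, which does not include Arjun. So d(Zara,Arjun) = 3.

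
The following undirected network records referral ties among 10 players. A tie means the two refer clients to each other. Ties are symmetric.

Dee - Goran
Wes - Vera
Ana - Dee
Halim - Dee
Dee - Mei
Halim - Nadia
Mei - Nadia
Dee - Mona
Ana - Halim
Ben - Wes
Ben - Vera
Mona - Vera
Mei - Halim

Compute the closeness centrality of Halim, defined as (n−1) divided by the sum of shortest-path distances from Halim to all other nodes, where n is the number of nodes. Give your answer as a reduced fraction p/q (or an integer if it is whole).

Distances from Halim: Ana:1, Ben:4, Dee:1, Goran:2, Mei:1, Mona:2, Nadia:1, Vera:3, Wes:4. Sum = 19.
n = 10, so closeness = 9/19.

9/19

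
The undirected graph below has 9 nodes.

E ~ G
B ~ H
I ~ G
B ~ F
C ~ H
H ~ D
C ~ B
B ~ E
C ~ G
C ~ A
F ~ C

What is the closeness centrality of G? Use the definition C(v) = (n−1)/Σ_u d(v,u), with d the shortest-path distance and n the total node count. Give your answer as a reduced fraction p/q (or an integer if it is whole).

Distances from G: A:2, B:2, C:1, D:3, E:1, F:2, H:2, I:1. Sum = 14.
n = 9, so closeness = 8/14 = 4/7.

4/7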